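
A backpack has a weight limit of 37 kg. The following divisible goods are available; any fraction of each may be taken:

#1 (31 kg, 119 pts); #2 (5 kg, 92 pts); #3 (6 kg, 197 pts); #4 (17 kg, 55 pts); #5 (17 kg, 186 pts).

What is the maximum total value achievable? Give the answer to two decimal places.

509.55

Take in order of value per unit:
- #3 (197/6 per unit): all 6 → value 197, running total 197.00
- #2 (92/5 per unit): all 5 → value 92, running total 289.00
- #5 (186/17 per unit): all 17 → value 186, running total 475.00
- #1 (119/31 per unit): 9 of 31 → value 9×119/31 = 34.5484, running total 509.55
Total 509.55.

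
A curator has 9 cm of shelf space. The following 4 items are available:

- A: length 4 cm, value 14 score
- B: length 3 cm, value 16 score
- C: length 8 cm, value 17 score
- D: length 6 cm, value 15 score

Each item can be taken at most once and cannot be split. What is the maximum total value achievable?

31 score

Check high-value combinations within 9 cm:
- B+D: length 3+6=9, value 16+15=31
- A+B: length 4+3=7, value 14+16=30
- C: length 8, value 17
- B: length 3, value 16
- D: length 6, value 15
Best: 31 score.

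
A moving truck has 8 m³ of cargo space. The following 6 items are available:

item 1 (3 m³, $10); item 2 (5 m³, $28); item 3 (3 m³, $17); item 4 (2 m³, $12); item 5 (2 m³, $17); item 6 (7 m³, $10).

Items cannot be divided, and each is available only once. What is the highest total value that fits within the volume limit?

$46

Check high-value combinations within 8 m³:
- item 3+item 4+item 5: volume 3+2+2=7, value 17+12+17=46
- item 2+item 5: volume 5+2=7, value 28+17=45
- item 2+item 3: volume 5+3=8, value 28+17=45
Best: $46.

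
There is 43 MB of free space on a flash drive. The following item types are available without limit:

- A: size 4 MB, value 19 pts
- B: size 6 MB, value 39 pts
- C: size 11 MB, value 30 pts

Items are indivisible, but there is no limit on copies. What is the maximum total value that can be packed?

273 pts

Best value-per-unit is B at 39/6, and filling with it alone uses size 7×6=42. No mix of the others beats 7×39 = 273.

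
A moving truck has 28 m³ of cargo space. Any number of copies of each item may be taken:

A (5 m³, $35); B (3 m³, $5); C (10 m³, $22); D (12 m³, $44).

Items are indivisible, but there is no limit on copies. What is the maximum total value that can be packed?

Best value-per-unit is A at 35/5; filling with it alone gives 5×35 = 175.
Optimal mix: 5×A + 1×B → volume 28, value 180.

$180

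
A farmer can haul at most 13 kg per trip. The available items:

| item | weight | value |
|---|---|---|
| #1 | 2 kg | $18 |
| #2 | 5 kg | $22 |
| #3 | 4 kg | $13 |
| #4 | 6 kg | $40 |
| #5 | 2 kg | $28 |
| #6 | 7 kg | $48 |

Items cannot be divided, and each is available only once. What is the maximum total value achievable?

$94

Check high-value combinations within 13 kg:
- #1+#5+#6: weight 2+2+7=11, value 18+28+48=94
- #2+#4+#5: weight 5+6+2=13, value 22+40+28=90
- #3+#5+#6: weight 4+2+7=13, value 13+28+48=89
- #4+#6: weight 6+7=13, value 40+48=88
Best: $94.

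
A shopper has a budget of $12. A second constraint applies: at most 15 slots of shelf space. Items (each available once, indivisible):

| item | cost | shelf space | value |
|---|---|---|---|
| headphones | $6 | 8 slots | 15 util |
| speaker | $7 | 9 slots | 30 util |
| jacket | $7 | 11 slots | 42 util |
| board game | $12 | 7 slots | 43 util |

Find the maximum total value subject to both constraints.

Feasible sets respecting both limits:
- board game: cost 12, shelf space 7, value 43
- jacket: cost 7, shelf space 11, value 42
- speaker: cost 7, shelf space 9, value 30
- headphones: cost 6, shelf space 8, value 15
Best: 43 util.

43 util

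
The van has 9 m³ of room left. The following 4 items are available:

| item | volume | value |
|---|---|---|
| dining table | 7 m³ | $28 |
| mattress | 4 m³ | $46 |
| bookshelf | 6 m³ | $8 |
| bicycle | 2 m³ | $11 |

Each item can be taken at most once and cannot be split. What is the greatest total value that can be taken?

$57

Check high-value combinations within 9 m³:
- mattress+bicycle: volume 4+2=6, value 46+11=57
- mattress: volume 4, value 46
- dining table+bicycle: volume 7+2=9, value 28+11=39
- dining table: volume 7, value 28
- bookshelf+bicycle: volume 6+2=8, value 8+11=19
Best: $57.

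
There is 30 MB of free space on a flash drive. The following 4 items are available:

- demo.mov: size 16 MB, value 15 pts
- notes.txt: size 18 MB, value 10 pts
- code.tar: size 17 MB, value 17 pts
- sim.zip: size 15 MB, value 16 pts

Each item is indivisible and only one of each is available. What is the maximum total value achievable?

17 pts

This is a 0/1 knapsack; check combinations near the capacity.
- code.tar: size 17, value 17
- sim.zip: size 15, value 16
- demo.mov: size 16, value 15
- notes.txt: size 18, value 10
Best: 17 pts.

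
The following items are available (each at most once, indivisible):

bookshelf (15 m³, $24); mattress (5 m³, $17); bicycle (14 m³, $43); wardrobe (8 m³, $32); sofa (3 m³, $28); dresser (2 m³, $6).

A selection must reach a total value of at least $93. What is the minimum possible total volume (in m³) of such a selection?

24

Subsets with value ≥ 93, sorted by total volume:
- mattress+bicycle+sofa+dresser: volume 24, value 94
- bicycle+wardrobe+sofa: volume 25, value 103
Minimum volume: 24 m³.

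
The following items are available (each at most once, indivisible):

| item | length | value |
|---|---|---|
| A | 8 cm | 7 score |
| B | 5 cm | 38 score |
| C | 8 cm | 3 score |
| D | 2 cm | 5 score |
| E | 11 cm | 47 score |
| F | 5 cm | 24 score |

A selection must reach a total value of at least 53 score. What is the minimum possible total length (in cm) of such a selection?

Subsets with value ≥ 53, sorted by total length:
- B+F: length 10, value 62
- B+D+F: length 12, value 67
Minimum length: 10 cm.

10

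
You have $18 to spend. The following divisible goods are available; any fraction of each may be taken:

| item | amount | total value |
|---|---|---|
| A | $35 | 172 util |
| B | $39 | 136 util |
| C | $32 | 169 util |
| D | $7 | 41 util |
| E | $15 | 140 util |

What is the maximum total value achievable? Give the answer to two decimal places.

Take in order of value per unit:
- E (140/15 per unit): all 15 → value 140, running total 140.00
- D (41/7 per unit): 3 of 7 → value 3×41/7 = 17.5714, running total 157.57
Total 157.57.

157.57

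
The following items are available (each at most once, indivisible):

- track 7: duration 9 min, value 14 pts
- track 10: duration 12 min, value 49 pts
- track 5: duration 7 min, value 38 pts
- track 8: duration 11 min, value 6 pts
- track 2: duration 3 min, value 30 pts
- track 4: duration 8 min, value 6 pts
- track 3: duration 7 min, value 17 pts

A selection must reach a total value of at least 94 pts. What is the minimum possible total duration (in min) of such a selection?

22

Subsets with value ≥ 94, sorted by total duration:
- track 10+track 5+track 2: duration 22, value 117
- track 10+track 2+track 3: duration 22, value 96
- track 10+track 5+track 3: duration 26, value 104
Minimum duration: 22 min.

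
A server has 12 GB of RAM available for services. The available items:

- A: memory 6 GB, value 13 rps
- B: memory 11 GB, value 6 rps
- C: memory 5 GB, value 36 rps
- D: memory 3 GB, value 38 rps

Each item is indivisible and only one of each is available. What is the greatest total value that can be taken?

74 rps

Check high-value combinations within 12 GB:
- C+D: memory 5+3=8, value 36+38=74
- A+D: memory 6+3=9, value 13+38=51
- A+C: memory 6+5=11, value 13+36=49
- D: memory 3, value 38
- C: memory 5, value 36
Best: 74 rps.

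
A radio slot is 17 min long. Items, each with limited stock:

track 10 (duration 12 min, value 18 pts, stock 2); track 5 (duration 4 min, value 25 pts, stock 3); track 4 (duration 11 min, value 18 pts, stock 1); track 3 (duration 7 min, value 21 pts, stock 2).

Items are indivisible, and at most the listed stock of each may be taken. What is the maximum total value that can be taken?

Best selections within duration 17 and stock limits:
- 3×track 5: duration 12, value 75
- 2×track 5 + 1×track 3: duration 15, value 71
- 2×track 5: duration 8, value 50
Best: 75 pts.

75 pts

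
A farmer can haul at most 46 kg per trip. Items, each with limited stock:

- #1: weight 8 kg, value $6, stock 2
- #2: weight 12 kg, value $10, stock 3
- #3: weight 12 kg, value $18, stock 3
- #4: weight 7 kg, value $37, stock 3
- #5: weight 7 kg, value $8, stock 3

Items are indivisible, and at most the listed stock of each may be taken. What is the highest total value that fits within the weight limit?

Best selections within weight 46 and stock limits:
- 2×#3 + 3×#4: weight 45, value 147
- 1×#2 + 1×#3 + 3×#4: weight 45, value 139
- 1×#3 + 3×#4 + 1×#5: weight 40, value 137
- 1×#1 + 1×#3 + 3×#4: weight 41, value 135
Best: $147.

$147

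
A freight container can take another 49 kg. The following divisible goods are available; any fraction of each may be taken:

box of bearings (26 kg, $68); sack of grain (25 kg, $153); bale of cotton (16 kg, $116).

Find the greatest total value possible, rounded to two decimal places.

289.92

Take in order of value per unit:
- bale of cotton (116/16 per unit): all 16 → value 116, running total 116.00
- sack of grain (153/25 per unit): all 25 → value 153, running total 269.00
- box of bearings (68/26 per unit): 8 of 26 → value 8×68/26 = 20.9231, running total 289.92
Total 289.92.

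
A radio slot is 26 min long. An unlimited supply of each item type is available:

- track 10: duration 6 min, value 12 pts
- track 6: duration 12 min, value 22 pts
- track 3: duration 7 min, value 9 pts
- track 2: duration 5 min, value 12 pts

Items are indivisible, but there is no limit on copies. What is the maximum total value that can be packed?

Best value-per-unit is track 2 at 12/5; filling with it alone gives 5×12 = 60.
Optimal mix: 1×track 10 + 4×track 2 → duration 26, value 60.

60 pts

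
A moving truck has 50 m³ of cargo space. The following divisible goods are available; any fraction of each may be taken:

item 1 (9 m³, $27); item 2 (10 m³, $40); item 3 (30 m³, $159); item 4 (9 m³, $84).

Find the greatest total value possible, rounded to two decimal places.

286.00

Take in order of value per unit:
- item 4 (84/9 per unit): all 9 → value 84, running total 84.00
- item 3 (159/30 per unit): all 30 → value 159, running total 243.00
- item 2 (40/10 per unit): all 10 → value 40, running total 283.00
- item 1 (27/9 per unit): 1 of 9 → value 1×27/9 = 3.0000, running total 286.00
Total 286.00.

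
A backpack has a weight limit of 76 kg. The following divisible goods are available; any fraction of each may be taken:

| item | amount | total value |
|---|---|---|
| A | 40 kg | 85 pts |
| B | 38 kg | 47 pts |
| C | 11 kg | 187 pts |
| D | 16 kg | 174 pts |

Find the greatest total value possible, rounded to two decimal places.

Take in order of value per unit:
- C (187/11 per unit): all 11 → value 187, running total 187.00
- D (174/16 per unit): all 16 → value 174, running total 361.00
- A (85/40 per unit): all 40 → value 85, running total 446.00
- B (47/38 per unit): 9 of 38 → value 9×47/38 = 11.1316, running total 457.13
Total 457.13.

457.13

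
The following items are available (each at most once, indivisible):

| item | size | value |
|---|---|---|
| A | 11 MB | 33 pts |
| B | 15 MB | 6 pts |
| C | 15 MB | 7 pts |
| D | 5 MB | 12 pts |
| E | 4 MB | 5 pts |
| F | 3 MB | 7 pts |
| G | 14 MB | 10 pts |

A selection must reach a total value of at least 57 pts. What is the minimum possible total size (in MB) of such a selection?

Subsets with value ≥ 57, sorted by total size:
- A+D+E+F: size 23, value 57
- A+D+F+G: size 33, value 62
- A+D+E+G: size 34, value 60
- A+C+D+F: size 34, value 59
Minimum size: 23 MB.

23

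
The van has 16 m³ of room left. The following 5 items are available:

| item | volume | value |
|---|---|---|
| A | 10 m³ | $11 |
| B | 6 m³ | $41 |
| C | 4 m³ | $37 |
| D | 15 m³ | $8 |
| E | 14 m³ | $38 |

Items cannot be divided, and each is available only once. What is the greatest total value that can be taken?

$78

Check high-value combinations within 16 m³:
- B+C: volume 6+4=10, value 41+37=78
- A+B: volume 10+6=16, value 11+41=52
- A+C: volume 10+4=14, value 11+37=48
- B: volume 6, value 41
- E: volume 14, value 38
Best: $78.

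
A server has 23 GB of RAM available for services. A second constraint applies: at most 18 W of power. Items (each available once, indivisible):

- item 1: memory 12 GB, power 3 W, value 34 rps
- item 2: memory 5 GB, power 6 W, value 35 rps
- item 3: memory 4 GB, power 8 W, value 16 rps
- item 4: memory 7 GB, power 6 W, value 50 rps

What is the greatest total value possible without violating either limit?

100 rps

Feasible sets respecting both limits:
- item 1+item 3+item 4: memory 23, power 17, value 100
- item 1+item 2+item 3: memory 21, power 17, value 85
- item 2+item 4: memory 12, power 12, value 85
Best: 100 rps.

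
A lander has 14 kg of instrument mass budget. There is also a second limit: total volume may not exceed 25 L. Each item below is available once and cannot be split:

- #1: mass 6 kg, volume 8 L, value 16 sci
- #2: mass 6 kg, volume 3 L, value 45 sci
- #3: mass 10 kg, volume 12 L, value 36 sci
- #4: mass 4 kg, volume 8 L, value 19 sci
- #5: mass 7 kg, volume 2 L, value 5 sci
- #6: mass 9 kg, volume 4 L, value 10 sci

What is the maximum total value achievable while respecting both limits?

Feasible sets respecting both limits:
- #2+#4: mass 10, volume 11, value 64
- #1+#2: mass 12, volume 11, value 61
- #3+#4: mass 14, volume 20, value 55
Best: 64 sci.

64 sci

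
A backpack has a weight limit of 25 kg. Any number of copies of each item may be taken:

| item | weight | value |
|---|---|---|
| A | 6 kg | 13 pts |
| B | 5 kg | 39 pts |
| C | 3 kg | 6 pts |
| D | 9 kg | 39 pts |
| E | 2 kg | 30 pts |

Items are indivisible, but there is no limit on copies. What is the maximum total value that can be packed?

Best value-per-unit is E at 30/2, and filling with it alone uses weight 12×2=24. No mix of the others beats 12×30 = 360.

360 pts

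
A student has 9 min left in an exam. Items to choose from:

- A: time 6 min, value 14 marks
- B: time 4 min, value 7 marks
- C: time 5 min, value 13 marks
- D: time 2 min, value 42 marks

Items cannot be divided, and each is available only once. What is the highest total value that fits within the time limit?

56 marks

Check high-value combinations within 9 min:
- A+D: time 6+2=8, value 14+42=56
- C+D: time 5+2=7, value 13+42=55
- B+D: time 4+2=6, value 7+42=49
Best: 56 marks.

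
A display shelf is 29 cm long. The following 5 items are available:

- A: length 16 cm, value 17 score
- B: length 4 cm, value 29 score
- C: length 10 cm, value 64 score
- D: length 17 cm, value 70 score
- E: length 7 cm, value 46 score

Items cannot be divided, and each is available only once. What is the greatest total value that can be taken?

145 score

Check high-value combinations within 29 cm:
- B+D+E: length 4+17+7=28, value 29+70+46=145
- B+C+E: length 4+10+7=21, value 29+64+46=139
- C+D: length 10+17=27, value 64+70=134
- D+E: length 17+7=24, value 70+46=116
- C+E: length 10+7=17, value 64+46=110
Best: 145 score.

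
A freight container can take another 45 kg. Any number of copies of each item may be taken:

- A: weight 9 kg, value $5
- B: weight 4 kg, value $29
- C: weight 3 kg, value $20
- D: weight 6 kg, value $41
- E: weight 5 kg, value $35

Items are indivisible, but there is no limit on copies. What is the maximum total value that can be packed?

$325

Best value-per-unit is B at 29/4; filling with it alone gives 11×29 = 319.
Optimal mix: 10×B + 1×E → weight 45, value 325.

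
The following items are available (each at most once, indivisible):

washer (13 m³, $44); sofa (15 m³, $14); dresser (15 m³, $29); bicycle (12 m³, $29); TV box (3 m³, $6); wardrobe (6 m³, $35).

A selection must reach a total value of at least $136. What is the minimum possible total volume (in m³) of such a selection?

Subsets with value ≥ 136, sorted by total volume:
- washer+dresser+bicycle+wardrobe: volume 46, value 137
- washer+dresser+bicycle+TV box+wardrobe: volume 49, value 143
Minimum volume: 46 m³.

46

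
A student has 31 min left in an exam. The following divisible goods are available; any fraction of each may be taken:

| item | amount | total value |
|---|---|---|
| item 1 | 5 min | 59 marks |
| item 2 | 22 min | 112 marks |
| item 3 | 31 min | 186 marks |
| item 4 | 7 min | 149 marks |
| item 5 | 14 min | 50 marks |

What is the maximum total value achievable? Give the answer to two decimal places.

322.00

Take in order of value per unit:
- item 4 (149/7 per unit): all 7 → value 149, running total 149.00
- item 1 (59/5 per unit): all 5 → value 59, running total 208.00
- item 3 (186/31 per unit): 19 of 31 → value 19×186/31 = 114.0000, running total 322.00
Total 322.00.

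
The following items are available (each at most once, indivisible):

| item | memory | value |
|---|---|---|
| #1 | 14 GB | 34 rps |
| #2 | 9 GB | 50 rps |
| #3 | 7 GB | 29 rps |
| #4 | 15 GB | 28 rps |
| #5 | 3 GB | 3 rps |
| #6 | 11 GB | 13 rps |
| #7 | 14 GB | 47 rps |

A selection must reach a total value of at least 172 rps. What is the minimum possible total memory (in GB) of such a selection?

55

Subsets with value ≥ 172, sorted by total memory:
- #1+#2+#3+#6+#7: memory 55, value 173
- #1+#2+#3+#5+#6+#7: memory 58, value 176
Minimum memory: 55 GB.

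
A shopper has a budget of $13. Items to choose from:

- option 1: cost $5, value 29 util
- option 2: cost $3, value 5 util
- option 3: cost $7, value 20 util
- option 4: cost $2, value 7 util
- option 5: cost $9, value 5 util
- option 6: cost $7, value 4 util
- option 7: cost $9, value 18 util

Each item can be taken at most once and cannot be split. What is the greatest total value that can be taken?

Check high-value combinations within $13:
- option 1+option 3: cost 5+7=12, value 29+20=49
- option 1+option 2+option 4: cost 5+3+2=10, value 29+5+7=41
- option 1+option 4: cost 5+2=7, value 29+7=36
- option 1+option 2: cost 5+3=8, value 29+5=34
- option 1+option 6: cost 5+7=12, value 29+4=33
Best: 49 util.

49 util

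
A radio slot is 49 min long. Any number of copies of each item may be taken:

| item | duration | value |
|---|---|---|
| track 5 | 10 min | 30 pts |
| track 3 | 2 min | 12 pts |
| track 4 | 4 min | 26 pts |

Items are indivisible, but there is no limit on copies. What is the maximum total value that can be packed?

312 pts

Best value-per-unit is track 4 at 26/4, and filling with it alone uses duration 12×4=48. No mix of the others beats 12×26 = 312.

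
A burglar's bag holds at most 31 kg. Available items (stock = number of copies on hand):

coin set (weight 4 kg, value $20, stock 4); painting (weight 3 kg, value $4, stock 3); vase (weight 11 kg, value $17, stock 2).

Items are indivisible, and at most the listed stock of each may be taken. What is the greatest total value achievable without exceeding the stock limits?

Best selections within weight 31 and stock limits:
- 4×coin set + 1×painting + 1×vase: weight 30, value 101
- 4×coin set + 1×vase: weight 27, value 97
- 4×coin set + 3×painting: weight 25, value 92
- 4×coin set + 2×painting: weight 22, value 88
Best: $101.

$101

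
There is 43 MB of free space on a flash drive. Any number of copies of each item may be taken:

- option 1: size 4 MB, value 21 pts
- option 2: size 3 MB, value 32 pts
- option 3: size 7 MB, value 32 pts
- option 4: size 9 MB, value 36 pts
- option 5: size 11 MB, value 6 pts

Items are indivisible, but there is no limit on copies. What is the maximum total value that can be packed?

448 pts

Best value-per-unit is option 2 at 32/3, and filling with it alone uses size 14×3=42. No mix of the others beats 14×32 = 448.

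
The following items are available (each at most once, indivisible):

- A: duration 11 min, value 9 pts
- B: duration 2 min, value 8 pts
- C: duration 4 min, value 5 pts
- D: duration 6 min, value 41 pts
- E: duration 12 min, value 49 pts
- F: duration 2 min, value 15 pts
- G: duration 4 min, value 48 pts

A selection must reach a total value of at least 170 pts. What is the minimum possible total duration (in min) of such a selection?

37

Subsets with value ≥ 170, sorted by total duration:
- A+B+D+E+F+G: duration 37, value 170
- A+B+C+D+E+F+G: duration 41, value 175
Minimum duration: 37 min.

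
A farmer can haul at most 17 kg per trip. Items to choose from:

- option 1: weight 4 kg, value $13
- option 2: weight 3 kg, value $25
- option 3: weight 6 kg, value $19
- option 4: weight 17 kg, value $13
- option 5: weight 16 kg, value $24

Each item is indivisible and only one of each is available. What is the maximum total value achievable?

Check high-value combinations within 17 kg:
- option 1+option 2+option 3: weight 4+3+6=13, value 13+25+19=57
- option 2+option 3: weight 3+6=9, value 25+19=44
- option 1+option 2: weight 4+3=7, value 13+25=38
- option 1+option 3: weight 4+6=10, value 13+19=32
Best: $57.

$57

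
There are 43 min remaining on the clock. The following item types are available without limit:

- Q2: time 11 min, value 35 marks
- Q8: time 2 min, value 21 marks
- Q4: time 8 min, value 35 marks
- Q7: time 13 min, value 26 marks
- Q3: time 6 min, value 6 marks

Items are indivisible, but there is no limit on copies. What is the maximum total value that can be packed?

Best value-per-unit is Q8 at 21/2, and filling with it alone uses time 21×2=42. No mix of the others beats 21×21 = 441.

441 marks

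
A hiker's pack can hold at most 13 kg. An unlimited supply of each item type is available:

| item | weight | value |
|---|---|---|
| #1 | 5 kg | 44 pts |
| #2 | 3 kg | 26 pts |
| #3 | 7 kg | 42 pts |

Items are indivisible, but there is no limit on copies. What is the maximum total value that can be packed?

114 pts

Best value-per-unit is #1 at 44/5; filling with it alone gives 2×44 = 88.
Optimal mix: 2×#1 + 1×#2 → weight 13, value 114.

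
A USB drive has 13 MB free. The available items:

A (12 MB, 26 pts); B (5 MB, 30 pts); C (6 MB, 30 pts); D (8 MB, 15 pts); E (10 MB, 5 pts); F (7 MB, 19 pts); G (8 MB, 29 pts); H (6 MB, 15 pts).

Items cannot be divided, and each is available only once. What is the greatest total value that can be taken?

60 pts

Check high-value combinations within 13 MB:
- B+C: size 5+6=11, value 30+30=60
- B+G: size 5+8=13, value 30+29=59
- B+F: size 5+7=12, value 30+19=49
- C+F: size 6+7=13, value 30+19=49
- B+H: size 5+6=11, value 30+15=45
Best: 60 pts.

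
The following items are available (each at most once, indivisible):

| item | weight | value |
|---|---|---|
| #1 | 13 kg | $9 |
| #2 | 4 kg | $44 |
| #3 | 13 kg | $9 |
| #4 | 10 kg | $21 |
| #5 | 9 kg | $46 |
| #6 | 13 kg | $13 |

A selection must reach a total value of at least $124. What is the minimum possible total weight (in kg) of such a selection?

36

Subsets with value ≥ 124, sorted by total weight:
- #2+#4+#5+#6: weight 36, value 124
- #1+#2+#4+#5+#6: weight 49, value 133
- #2+#3+#4+#5+#6: weight 49, value 133
Minimum weight: 36 kg.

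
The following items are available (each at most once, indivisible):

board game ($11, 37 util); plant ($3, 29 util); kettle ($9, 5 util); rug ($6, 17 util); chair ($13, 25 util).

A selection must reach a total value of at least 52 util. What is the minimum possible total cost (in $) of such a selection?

14

Subsets with value ≥ 52, sorted by total cost:
- board game+plant: cost 14, value 66
- plant+chair: cost 16, value 54
- board game+rug: cost 17, value 54
Minimum cost: 14 $.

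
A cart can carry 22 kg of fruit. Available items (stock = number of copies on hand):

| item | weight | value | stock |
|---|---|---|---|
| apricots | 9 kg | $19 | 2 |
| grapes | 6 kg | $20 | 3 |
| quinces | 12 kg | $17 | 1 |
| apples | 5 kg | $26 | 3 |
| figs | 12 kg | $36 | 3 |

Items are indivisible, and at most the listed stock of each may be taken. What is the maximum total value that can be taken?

$98

Best selections within weight 22 and stock limits:
- 1×grapes + 3×apples: weight 21, value 98
- 2×grapes + 2×apples: weight 22, value 92
- 2×apples + 1×figs: weight 22, value 88
Best: $98.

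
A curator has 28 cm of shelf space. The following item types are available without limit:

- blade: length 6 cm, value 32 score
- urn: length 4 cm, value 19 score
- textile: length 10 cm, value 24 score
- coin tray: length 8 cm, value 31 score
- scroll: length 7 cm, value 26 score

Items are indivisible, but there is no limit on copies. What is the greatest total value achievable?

Best value-per-unit is blade at 32/6; filling with it alone gives 4×32 = 128.
Optimal mix: 4×blade + 1×urn → length 28, value 147.

147 score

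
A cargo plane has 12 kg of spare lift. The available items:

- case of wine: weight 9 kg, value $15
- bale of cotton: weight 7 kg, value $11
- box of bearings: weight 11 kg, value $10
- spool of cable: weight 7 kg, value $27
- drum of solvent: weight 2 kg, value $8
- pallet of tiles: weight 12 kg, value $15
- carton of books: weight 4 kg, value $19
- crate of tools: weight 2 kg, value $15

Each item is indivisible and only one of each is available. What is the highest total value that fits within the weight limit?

$50

This is a 0/1 knapsack; check combinations near the capacity.
- spool of cable+drum of solvent+crate of tools: weight 7+2+2=11, value 27+8+15=50
- spool of cable+carton of books: weight 7+4=11, value 27+19=46
- drum of solvent+carton of books+crate of tools: weight 2+4+2=8, value 8+19+15=42
- spool of cable+crate of tools: weight 7+2=9, value 27+15=42
Best: $50.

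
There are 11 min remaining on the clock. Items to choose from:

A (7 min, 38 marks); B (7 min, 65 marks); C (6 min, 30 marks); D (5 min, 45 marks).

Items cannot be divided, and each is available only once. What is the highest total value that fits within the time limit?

75 marks

This is a 0/1 knapsack; check combinations near the capacity.
- C+D: time 6+5=11, value 30+45=75
- B: time 7, value 65
- D: time 5, value 45
- A: time 7, value 38
- C: time 6, value 30
Best: 75 marks.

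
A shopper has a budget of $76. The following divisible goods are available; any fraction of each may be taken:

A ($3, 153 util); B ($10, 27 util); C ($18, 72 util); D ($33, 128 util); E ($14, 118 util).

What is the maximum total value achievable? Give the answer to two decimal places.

492.60

Take in order of value per unit:
- A (153/3 per unit): all 3 → value 153, running total 153.00
- E (118/14 per unit): all 14 → value 118, running total 271.00
- C (72/18 per unit): all 18 → value 72, running total 343.00
- D (128/33 per unit): all 33 → value 128, running total 471.00
- B (27/10 per unit): 8 of 10 → value 8×27/10 = 21.6000, running total 492.60
Total 492.60.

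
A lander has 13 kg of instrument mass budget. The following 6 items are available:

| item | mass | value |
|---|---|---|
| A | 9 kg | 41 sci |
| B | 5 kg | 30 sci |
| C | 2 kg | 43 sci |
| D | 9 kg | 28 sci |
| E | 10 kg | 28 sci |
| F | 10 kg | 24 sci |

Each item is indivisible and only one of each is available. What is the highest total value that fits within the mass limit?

This is a 0/1 knapsack; check combinations near the capacity.
- A+C: mass 9+2=11, value 41+43=84
- B+C: mass 5+2=7, value 30+43=73
- C+D: mass 2+9=11, value 43+28=71
- C+E: mass 2+10=12, value 43+28=71
Best: 84 sci.

84 sci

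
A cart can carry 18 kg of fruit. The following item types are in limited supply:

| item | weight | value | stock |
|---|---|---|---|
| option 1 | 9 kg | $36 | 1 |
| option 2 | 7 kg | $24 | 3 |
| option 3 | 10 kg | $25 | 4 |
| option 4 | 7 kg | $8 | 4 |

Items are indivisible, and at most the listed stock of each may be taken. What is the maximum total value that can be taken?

Best selections within weight 18 and stock limits:
- 1×option 1 + 1×option 2: weight 16, value 60
- 1×option 2 + 1×option 3: weight 17, value 49
- 2×option 2: weight 14, value 48
- 1×option 1 + 1×option 4: weight 16, value 44
Best: $60.

$60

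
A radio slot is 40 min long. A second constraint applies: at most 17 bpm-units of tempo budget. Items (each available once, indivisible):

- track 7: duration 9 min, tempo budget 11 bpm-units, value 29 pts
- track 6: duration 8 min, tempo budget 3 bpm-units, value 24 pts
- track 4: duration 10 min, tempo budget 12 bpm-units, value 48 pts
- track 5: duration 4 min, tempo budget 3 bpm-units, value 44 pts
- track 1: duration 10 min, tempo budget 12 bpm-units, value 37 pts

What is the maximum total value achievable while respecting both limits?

97 pts

Feasible sets respecting both limits:
- track 7+track 6+track 5: duration 21, tempo budget 17, value 97
- track 4+track 5: duration 14, tempo budget 15, value 92
- track 5+track 1: duration 14, tempo budget 15, value 81
Best: 97 pts.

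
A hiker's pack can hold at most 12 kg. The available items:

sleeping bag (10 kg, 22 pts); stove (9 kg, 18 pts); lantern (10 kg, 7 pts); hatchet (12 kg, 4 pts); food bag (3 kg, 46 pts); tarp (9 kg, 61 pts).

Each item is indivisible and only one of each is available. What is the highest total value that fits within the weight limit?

Check high-value combinations within 12 kg:
- food bag+tarp: weight 3+9=12, value 46+61=107
- stove+food bag: weight 9+3=12, value 18+46=64
- tarp: weight 9, value 61
- food bag: weight 3, value 46
- sleeping bag: weight 10, value 22
Best: 107 pts.

107 pts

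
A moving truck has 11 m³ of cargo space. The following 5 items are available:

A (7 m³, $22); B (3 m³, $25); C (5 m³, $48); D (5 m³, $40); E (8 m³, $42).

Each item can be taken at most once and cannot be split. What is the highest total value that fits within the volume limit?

Check high-value combinations within 11 m³:
- C+D: volume 5+5=10, value 48+40=88
- B+C: volume 3+5=8, value 25+48=73
- B+E: volume 3+8=11, value 25+42=67
Best: $88.

$88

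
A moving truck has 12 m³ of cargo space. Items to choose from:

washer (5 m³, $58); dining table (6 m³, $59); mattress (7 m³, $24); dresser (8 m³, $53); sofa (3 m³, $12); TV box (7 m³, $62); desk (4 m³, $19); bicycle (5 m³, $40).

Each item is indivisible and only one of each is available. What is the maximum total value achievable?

Check high-value combinations within 12 m³:
- washer+TV box: volume 5+7=12, value 58+62=120
- washer+dining table: volume 5+6=11, value 58+59=117
- TV box+bicycle: volume 7+5=12, value 62+40=102
- dining table+bicycle: volume 6+5=11, value 59+40=99
- washer+bicycle: volume 5+5=10, value 58+40=98
Best: $120.

$120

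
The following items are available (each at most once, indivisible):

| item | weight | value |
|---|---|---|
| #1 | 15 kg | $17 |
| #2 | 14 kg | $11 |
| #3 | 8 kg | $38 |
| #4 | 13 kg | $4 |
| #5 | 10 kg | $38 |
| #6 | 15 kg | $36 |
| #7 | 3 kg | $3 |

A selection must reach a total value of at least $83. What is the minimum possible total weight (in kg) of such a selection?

32

Subsets with value ≥ 83, sorted by total weight:
- #2+#3+#5: weight 32, value 87
- #3+#5+#6: weight 33, value 112
- #1+#3+#5: weight 33, value 93
- #3+#4+#5+#7: weight 34, value 83
Minimum weight: 32 kg.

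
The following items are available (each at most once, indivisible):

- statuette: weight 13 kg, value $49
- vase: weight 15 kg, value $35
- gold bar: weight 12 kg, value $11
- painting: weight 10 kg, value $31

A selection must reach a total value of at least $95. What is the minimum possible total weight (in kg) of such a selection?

38

Subsets with value ≥ 95, sorted by total weight:
- statuette+vase+painting: weight 38, value 115
- statuette+vase+gold bar: weight 40, value 95
- statuette+vase+gold bar+painting: weight 50, value 126
Minimum weight: 38 kg.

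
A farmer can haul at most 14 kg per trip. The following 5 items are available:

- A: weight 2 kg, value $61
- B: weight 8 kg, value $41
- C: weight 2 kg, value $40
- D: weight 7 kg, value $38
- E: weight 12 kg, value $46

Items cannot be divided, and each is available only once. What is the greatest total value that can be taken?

Check high-value combinations within 14 kg:
- A+B+C: weight 2+8+2=12, value 61+41+40=142
- A+C+D: weight 2+2+7=11, value 61+40+38=139
- A+E: weight 2+12=14, value 61+46=107
Best: $142.

$142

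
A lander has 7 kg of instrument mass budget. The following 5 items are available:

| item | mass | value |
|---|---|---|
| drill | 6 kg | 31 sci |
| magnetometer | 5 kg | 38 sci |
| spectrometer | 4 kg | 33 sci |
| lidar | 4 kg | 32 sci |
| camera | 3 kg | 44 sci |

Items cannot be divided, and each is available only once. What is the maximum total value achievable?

77 sci

Check high-value combinations within 7 kg:
- spectrometer+camera: mass 4+3=7, value 33+44=77
- lidar+camera: mass 4+3=7, value 32+44=76
- camera: mass 3, value 44
- magnetometer: mass 5, value 38
Best: 77 sci.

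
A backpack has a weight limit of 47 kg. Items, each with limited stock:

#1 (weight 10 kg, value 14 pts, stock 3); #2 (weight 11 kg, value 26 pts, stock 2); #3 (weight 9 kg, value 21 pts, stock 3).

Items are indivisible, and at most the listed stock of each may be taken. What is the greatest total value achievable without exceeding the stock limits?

Top feasible selections:
- 2×#2 + 2×#3: weight 40, value 94
- 2×#1 + 3×#3: weight 47, value 91
Best: 94 pts.

94 pts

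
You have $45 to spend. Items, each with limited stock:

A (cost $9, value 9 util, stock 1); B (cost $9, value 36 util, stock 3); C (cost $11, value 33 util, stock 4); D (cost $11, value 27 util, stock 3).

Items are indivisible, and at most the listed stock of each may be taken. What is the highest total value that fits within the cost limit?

Best selections within cost 45 and stock limits:
- 3×B + 1×C: cost 38, value 141
- 2×B + 2×C: cost 40, value 138
- 3×B + 1×D: cost 38, value 135
Best: 141 util.

141 util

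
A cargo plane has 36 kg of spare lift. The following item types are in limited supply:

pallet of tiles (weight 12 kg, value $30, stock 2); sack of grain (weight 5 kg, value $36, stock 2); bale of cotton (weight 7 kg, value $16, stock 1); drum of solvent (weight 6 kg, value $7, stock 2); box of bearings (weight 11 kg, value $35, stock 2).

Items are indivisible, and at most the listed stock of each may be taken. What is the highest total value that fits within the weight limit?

$142

Top feasible selections:
- 2×sack of grain + 2×box of bearings: weight 32, value 142
- 1×pallet of tiles + 2×sack of grain + 1×box of bearings: weight 33, value 137
- 2×pallet of tiles + 2×sack of grain: weight 34, value 132
- 2×sack of grain + 1×bale of cotton + 1×drum of solvent + 1×box of bearings: weight 34, value 130
Best: $142.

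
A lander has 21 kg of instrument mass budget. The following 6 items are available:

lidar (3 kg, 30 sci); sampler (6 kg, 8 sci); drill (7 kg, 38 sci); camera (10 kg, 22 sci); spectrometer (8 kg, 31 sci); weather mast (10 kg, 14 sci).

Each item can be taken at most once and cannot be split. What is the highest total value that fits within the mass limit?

99 sci

Check high-value combinations within 21 kg:
- lidar+drill+spectrometer: mass 3+7+8=18, value 30+38+31=99
- lidar+drill+camera: mass 3+7+10=20, value 30+38+22=90
- lidar+camera+spectrometer: mass 3+10+8=21, value 30+22+31=83
- lidar+drill+weather mast: mass 3+7+10=20, value 30+38+14=82
Best: 99 sci.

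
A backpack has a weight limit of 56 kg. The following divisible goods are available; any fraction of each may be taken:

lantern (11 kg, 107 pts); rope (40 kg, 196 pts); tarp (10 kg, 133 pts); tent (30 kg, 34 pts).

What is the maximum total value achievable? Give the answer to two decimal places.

411.50

Take in order of value per unit:
- tarp (133/10 per unit): all 10 → value 133, running total 133.00
- lantern (107/11 per unit): all 11 → value 107, running total 240.00
- rope (196/40 per unit): 35 of 40 → value 35×196/40 = 171.5000, running total 411.50
Total 411.50.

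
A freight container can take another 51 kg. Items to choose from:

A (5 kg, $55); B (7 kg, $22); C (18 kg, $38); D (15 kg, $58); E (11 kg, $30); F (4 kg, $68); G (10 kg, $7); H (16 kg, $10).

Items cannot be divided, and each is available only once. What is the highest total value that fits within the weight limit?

$241

Check high-value combinations within 51 kg:
- A+B+C+D+F: weight 5+7+18+15+4=49, value 55+22+38+58+68=241
- A+B+D+E+F: weight 5+7+15+11+4=42, value 55+22+58+30+68=233
- A+D+E+F+H: weight 5+15+11+4+16=51, value 55+58+30+68+10=221
- A+C+D+F: weight 5+18+15+4=42, value 55+38+58+68=219
- A+D+E+F+G: weight 5+15+11+4+10=45, value 55+58+30+68+7=218
Best: $241.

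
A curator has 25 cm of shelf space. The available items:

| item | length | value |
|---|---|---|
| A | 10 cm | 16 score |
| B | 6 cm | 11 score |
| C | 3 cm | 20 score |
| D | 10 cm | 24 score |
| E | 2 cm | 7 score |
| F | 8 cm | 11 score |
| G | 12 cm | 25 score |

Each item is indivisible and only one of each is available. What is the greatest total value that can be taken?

Check high-value combinations within 25 cm:
- C+D+G: length 3+10+12=25, value 20+24+25=69
- A+C+D+E: length 10+3+10+2=25, value 16+20+24+7=67
- B+C+E+G: length 6+3+2+12=23, value 11+20+7+25=63
- C+E+F+G: length 3+2+8+12=25, value 20+7+11+25=63
- B+C+D+E: length 6+3+10+2=21, value 11+20+24+7=62
Best: 69 score.

69 score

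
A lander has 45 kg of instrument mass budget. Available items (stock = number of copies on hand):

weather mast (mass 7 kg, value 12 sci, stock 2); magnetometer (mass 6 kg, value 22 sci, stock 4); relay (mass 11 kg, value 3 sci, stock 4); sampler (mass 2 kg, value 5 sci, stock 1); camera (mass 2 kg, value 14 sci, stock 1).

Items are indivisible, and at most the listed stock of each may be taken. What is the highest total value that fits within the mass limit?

Best selections within mass 45 and stock limits:
- 2×weather mast + 4×magnetometer + 1×sampler + 1×camera: mass 42, value 131
- 2×weather mast + 4×magnetometer + 1×camera: mass 40, value 126
- 1×weather mast + 4×magnetometer + 1×sampler + 1×camera: mass 35, value 119
Best: 131 sci.

131 sci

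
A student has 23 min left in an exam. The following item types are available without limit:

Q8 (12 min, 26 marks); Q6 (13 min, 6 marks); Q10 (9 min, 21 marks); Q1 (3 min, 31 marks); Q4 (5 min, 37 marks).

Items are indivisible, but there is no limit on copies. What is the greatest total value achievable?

Best value-per-unit is Q1 at 31/3; filling with it alone gives 7×31 = 217.
Optimal mix: 6×Q1 + 1×Q4 → time 23, value 223.

223 marks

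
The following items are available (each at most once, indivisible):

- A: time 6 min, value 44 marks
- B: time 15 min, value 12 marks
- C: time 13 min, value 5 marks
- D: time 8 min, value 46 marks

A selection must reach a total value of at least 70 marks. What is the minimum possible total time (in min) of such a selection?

Subsets with value ≥ 70, sorted by total time:
- A+D: time 14, value 90
- A+C+D: time 27, value 95
- A+B+D: time 29, value 102
Minimum time: 14 min.

14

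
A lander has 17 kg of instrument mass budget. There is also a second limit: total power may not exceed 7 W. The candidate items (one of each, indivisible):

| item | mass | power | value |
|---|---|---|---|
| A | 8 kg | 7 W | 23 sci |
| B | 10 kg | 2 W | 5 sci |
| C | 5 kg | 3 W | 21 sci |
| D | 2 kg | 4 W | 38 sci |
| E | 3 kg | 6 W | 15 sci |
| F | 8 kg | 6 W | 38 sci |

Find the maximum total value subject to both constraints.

Feasible sets respecting both limits:
- C+D: mass 7, power 7, value 59
- B+D: mass 12, power 6, value 43
- D: mass 2, power 4, value 38
- F: mass 8, power 6, value 38
Best: 59 sci.

59 sci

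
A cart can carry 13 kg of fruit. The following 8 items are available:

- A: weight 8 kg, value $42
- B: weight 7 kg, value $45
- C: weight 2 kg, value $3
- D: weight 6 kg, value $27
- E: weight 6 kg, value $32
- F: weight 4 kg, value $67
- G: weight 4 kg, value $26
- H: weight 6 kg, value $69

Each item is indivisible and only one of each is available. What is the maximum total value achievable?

$139

This is a 0/1 knapsack; check combinations near the capacity.
- C+F+H: weight 2+4+6=12, value 3+67+69=139
- F+H: weight 4+6=10, value 67+69=136
- B+C+F: weight 7+2+4=13, value 45+3+67=115
Best: $139.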